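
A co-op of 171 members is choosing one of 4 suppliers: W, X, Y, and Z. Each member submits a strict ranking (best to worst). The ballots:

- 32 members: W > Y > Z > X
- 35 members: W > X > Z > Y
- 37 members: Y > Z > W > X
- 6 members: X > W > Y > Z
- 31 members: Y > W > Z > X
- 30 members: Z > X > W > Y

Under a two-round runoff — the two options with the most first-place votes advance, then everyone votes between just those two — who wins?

Round 1 first-place votes: W 67, X 6, Y 68, Z 30.
Y and W advance.
Runoff: Y is preferred to W by 68 voters; W by 103.
W wins the runoff.

W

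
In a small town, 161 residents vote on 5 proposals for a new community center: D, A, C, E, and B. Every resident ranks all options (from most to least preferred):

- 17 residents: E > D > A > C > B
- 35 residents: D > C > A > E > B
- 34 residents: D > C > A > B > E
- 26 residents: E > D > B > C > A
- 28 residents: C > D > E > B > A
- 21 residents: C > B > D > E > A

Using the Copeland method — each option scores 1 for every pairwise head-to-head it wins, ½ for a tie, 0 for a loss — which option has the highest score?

D: beats A, C, E, and B → score 4.
A: beats B; loses to D, C, and E → score 1.
C: beats A, E, and B; loses to D → score 3.
E: beats A and B; loses to D and C → score 2.
B: loses to D, A, C, and E → score 0.
D has the best pairwise record.

D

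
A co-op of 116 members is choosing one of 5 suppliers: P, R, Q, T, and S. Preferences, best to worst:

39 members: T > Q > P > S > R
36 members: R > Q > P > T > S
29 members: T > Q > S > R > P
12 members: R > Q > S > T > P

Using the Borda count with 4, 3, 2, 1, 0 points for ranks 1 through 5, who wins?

P: 39·2 + 36·2 + 29·0 + 12·0 = 150
R: 39·0 + 36·4 + 29·1 + 12·4 = 221
Q: 39·3 + 36·3 + 29·3 + 12·3 = 348
T: 39·4 + 36·1 + 29·4 + 12·1 = 320
S: 39·1 + 36·0 + 29·2 + 12·2 = 121
Q has the highest Borda score (348).

Q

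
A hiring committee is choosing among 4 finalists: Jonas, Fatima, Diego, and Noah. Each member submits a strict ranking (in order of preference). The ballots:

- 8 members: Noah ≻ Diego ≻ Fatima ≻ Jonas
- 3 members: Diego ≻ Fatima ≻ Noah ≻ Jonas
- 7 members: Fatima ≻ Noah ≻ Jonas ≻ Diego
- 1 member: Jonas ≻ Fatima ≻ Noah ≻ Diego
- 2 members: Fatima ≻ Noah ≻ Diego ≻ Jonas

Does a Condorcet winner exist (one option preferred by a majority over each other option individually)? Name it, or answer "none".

none

Checking pairwise contests:
Fatima beats Jonas 20–1.
Diego beats Fatima 11–10.
Noah beats Diego 18–3.
Fatima beats Noah 13–8.
Every option loses at least one head-to-head, so there is no Condorcet winner.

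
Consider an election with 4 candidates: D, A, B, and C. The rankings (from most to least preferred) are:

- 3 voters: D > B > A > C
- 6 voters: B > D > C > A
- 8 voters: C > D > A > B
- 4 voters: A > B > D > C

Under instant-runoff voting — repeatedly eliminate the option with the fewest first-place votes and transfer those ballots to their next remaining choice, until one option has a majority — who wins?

Round 1: D 3, A 4, B 6, C 8. Eliminate D.
Round 2: A 4, B 9, C 8. Eliminate A.
Round 3: B 13, C 8. B has a majority.

B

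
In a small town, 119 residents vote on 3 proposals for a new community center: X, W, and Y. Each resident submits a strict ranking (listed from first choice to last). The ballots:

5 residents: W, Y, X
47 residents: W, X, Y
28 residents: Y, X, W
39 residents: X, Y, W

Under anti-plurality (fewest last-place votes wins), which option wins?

Last-place votes: X 5, W 67, Y 47.
X is ranked last by the fewest voters, so X wins.

X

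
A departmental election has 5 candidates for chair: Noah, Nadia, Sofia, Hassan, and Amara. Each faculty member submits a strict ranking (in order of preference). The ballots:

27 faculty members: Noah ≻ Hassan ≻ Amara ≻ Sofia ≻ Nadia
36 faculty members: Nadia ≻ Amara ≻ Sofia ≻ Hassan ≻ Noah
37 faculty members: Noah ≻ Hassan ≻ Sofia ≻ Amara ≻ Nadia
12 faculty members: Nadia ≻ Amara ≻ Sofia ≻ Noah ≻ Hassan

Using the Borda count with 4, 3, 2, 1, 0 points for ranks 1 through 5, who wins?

Noah: 27·4 + 36·0 + 37·4 + 12·1 = 268
Nadia: 27·0 + 36·4 + 37·0 + 12·4 = 192
Sofia: 27·1 + 36·2 + 37·2 + 12·2 = 197
Hassan: 27·3 + 36·1 + 37·3 + 12·0 = 228
Amara: 27·2 + 36·3 + 37·1 + 12·3 = 235
Noah has the highest Borda score (268).

Noah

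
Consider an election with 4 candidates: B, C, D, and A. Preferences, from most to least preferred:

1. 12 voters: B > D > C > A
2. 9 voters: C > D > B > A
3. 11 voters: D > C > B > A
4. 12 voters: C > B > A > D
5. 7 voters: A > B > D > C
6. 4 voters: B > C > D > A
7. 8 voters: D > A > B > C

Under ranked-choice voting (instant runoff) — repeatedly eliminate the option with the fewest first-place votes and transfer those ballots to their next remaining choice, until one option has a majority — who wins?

Round 1: B 16, C 21, D 19, A 7. Eliminate A.
Round 2: B 23, C 21, D 19. Eliminate D.
Round 3: B 31, C 32. C has a majority.

C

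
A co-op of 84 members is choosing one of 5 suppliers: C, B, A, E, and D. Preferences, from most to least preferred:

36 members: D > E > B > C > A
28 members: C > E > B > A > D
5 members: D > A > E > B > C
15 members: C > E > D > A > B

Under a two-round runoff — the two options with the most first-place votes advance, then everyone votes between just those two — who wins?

C

Round 1 first-place votes: C 43, B 0, A 0, E 0, D 41.
C and D advance.
Runoff: C is preferred to D by 43 voters; D by 41.
C wins the runoff.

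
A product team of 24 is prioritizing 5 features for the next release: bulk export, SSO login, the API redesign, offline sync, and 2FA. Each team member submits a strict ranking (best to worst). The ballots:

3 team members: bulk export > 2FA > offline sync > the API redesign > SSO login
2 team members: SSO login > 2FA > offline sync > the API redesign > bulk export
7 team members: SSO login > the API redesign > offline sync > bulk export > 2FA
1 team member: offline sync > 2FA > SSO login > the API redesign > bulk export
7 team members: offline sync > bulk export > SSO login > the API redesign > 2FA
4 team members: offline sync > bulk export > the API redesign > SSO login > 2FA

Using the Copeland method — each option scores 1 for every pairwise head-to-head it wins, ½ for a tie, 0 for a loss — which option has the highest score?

offline sync

bulk export: beats SSO login, the API redesign, and 2FA; loses to offline sync → score 3.
SSO login: beats the API redesign and 2FA; loses to bulk export and offline sync → score 2.
the API redesign: beats 2FA; loses to bulk export, SSO login, and offline sync → score 1.
offline sync: beats bulk export, SSO login, the API redesign, and 2FA → score 4.
2FA: loses to bulk export, SSO login, the API redesign, and offline sync → score 0.
offline sync has the best pairwise record.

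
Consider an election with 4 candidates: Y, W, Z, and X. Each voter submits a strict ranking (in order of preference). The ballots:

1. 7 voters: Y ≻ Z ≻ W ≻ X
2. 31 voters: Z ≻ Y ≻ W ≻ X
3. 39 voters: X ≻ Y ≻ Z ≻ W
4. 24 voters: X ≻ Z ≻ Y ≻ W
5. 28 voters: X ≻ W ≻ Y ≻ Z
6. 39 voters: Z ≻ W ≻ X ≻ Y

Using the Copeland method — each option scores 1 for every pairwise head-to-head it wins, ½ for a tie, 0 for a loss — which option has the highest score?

Y: beats W; loses to Z and X → score 1.
W: loses to Y, Z, and X → score 0.
Z: beats Y and W; loses to X → score 2.
X: beats Y, W, and Z → score 3.
X has the best pairwise record.

X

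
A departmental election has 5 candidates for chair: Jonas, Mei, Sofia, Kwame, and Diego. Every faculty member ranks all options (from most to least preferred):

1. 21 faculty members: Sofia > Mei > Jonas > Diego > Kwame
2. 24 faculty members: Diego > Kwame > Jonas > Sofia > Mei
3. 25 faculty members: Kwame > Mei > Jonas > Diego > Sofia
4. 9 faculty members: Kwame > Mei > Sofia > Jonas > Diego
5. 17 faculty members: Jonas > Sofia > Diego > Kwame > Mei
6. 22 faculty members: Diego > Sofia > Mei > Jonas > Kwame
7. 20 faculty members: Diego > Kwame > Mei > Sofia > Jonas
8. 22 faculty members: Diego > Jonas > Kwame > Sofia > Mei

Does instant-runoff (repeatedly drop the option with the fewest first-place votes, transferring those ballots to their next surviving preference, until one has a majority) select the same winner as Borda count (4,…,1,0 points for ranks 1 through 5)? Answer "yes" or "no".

yes

Instant-runoff — R1 Jonas 17, Mei 0, Sofia 21, Kwame 34, Diego 88 (Diego winner). Winner: Diego.
Borda — scores: Jonas 305, Mei 249, Sofia 285, Kwame 329, Diego 432. Winner: Diego.
The two methods agree.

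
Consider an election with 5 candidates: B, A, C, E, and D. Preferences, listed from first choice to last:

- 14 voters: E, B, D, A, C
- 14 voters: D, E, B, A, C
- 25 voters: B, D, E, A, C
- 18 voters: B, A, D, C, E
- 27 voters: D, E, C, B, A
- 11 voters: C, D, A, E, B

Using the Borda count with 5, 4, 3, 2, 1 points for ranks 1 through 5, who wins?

B: 14·4 + 14·3 + 25·5 + 18·5 + 27·2 + 11·1 = 378
A: 14·2 + 14·2 + 25·2 + 18·4 + 27·1 + 11·3 = 238
C: 14·1 + 14·1 + 25·1 + 18·2 + 27·3 + 11·5 = 225
E: 14·5 + 14·4 + 25·3 + 18·1 + 27·4 + 11·2 = 349
D: 14·3 + 14·5 + 25·4 + 18·3 + 27·5 + 11·4 = 445
D has the highest Borda score (445).

D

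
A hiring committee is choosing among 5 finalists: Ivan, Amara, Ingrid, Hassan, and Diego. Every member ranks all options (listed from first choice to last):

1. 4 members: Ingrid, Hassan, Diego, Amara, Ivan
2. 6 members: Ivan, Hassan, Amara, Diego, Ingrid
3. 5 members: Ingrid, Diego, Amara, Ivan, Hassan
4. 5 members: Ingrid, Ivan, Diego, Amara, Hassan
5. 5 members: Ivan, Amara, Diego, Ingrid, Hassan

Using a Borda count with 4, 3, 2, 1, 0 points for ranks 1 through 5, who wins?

Ivan

Ivan: 4·0 + 6·4 + 5·1 + 5·3 + 5·4 = 64
Amara: 4·1 + 6·2 + 5·2 + 5·1 + 5·3 = 46
Ingrid: 4·4 + 6·0 + 5·4 + 5·4 + 5·1 = 61
Hassan: 4·3 + 6·3 + 5·0 + 5·0 + 5·0 = 30
Diego: 4·2 + 6·1 + 5·3 + 5·2 + 5·2 = 49
Ivan has the highest Borda score (64).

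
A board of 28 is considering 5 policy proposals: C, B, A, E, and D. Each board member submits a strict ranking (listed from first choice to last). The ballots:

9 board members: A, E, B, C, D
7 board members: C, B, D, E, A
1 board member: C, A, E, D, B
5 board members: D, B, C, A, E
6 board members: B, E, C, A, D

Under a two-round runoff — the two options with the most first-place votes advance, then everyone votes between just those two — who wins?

Round 1 first-place votes: C 8, B 6, A 9, E 0, D 5.
A and C advance.
Runoff: A is preferred to C by 9 voters; C by 19.
C wins the runoff.

C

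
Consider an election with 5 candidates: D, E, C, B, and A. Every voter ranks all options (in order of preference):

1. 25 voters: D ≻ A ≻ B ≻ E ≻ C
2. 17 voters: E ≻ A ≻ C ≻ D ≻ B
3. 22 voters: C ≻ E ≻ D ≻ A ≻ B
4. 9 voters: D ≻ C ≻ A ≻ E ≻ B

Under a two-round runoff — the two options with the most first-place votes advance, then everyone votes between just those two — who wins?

Round 1 first-place votes: D 34, E 17, C 22, B 0, A 0.
D and C advance.
Runoff: D is preferred to C by 34 voters; C by 39.
C wins the runoff.

C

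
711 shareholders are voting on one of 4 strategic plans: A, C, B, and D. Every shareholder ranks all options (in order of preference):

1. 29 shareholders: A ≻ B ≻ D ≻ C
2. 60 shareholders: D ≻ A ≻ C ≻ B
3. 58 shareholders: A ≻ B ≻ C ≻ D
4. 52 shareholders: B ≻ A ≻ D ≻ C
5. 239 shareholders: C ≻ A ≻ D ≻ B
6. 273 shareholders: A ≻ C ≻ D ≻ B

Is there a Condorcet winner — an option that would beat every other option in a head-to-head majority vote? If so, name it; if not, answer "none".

A

A vs C: 472–239 for A.
A vs B: 659–52 for A.
A vs D: 651–60 for A.
A beats every other option head-to-head.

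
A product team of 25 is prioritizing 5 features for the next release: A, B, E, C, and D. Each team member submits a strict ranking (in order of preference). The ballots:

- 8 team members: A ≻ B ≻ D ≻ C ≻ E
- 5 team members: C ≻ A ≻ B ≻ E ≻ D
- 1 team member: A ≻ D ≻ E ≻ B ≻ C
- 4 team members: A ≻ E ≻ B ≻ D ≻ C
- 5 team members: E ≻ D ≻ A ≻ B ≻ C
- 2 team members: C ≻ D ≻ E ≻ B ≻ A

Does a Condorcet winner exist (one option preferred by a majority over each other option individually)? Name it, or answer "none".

A

A vs B: 23–2 for A.
A vs E: 18–7 for A.
A vs C: 18–7 for A.
A vs D: 18–7 for A.
A beats every other option head-to-head.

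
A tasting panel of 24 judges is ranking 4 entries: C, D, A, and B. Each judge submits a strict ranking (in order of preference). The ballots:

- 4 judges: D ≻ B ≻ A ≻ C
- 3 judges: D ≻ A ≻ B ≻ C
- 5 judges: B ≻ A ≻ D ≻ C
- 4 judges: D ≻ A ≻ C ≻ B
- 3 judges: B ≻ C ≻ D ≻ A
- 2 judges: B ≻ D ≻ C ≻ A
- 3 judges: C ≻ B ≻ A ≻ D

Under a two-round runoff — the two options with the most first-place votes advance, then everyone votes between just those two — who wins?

B

Round 1 first-place votes: C 3, D 11, A 0, B 10.
D and B advance.
Runoff: D is preferred to B by 11 voters; B by 13.
B wins the runoff.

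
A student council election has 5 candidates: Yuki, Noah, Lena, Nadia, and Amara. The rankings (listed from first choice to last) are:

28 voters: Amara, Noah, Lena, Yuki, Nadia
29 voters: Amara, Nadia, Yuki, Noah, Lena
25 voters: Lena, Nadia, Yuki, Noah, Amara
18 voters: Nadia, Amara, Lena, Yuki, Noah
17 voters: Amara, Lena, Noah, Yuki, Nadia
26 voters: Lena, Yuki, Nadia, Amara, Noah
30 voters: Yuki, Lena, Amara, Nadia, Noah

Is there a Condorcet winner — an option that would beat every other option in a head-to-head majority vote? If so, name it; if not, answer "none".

Amara

Amara vs Yuki: 92–81 for Amara.
Amara vs Noah: 148–25 for Amara.
Amara vs Lena: 92–81 for Amara.
Amara vs Nadia: 104–69 for Amara.
Amara beats every other option head-to-head.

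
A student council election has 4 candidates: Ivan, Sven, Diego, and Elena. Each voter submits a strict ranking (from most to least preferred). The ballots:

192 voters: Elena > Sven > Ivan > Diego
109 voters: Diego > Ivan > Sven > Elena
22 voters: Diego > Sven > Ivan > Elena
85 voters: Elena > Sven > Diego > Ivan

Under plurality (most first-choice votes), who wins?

First-place votes: Ivan 0, Sven 0, Diego 131, Elena 277.
Elena has the most first-place votes.

Elena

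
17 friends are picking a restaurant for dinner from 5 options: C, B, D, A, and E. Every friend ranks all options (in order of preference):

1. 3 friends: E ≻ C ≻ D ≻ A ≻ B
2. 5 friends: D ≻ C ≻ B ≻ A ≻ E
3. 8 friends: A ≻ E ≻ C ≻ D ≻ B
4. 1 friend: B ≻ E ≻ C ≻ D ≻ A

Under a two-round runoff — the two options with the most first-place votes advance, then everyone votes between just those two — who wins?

Round 1 first-place votes: C 0, B 1, D 5, A 8, E 3.
A and D advance.
Runoff: A is preferred to D by 8 voters; D by 9.
D wins the runoff.

D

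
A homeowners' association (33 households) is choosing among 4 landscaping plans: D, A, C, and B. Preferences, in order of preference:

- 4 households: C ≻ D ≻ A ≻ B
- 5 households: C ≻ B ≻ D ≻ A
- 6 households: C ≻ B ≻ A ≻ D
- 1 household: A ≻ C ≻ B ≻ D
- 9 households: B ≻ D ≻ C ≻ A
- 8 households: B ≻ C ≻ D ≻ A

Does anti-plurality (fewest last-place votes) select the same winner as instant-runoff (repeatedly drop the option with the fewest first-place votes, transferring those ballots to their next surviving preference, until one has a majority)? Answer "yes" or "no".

no

Anti-plurality — last-place votes: D 7, A 22, C 0, B 4. Winner: C.
Instant-runoff — R1 D 0, A 1, C 15, B 17 (B winner). Winner: B.
The two methods disagree.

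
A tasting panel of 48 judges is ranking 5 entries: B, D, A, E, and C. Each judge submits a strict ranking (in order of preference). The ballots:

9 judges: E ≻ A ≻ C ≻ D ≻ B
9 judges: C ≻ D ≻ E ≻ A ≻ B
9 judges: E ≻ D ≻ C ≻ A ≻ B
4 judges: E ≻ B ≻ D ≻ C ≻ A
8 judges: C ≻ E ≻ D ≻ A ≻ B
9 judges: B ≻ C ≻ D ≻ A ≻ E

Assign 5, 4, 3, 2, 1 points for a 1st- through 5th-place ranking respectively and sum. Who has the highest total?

C

B: 9·1 + 9·1 + 9·1 + 4·4 + 8·1 + 9·5 = 96
D: 9·2 + 9·4 + 9·4 + 4·3 + 8·3 + 9·3 = 153
A: 9·4 + 9·2 + 9·2 + 4·1 + 8·2 + 9·2 = 110
E: 9·5 + 9·3 + 9·5 + 4·5 + 8·4 + 9·1 = 178
C: 9·3 + 9·5 + 9·3 + 4·2 + 8·5 + 9·4 = 183
C has the highest Borda score (183).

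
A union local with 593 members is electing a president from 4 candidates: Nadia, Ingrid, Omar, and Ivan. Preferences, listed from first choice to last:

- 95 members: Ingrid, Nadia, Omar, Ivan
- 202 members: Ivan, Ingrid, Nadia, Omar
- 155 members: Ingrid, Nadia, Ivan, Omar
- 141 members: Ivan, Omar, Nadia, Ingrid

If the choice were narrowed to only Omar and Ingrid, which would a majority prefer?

Voters preferring Omar to Ingrid: 141; preferring Ingrid to Omar: 452.
Ingrid wins the head-to-head.

Ingrid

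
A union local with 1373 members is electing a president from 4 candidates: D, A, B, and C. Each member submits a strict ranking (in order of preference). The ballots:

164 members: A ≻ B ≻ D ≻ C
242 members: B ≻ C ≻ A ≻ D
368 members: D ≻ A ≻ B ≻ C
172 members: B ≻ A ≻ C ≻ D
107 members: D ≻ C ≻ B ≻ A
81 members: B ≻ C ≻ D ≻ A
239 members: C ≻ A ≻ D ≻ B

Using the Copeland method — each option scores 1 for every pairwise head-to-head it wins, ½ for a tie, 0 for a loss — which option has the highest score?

A

D: beats B; loses to A and C → score 1.
A: beats D, B, and C → score 3.
B: beats C; loses to D and A → score 1.
C: beats D; loses to A and B → score 1.
A has the best pairwise record.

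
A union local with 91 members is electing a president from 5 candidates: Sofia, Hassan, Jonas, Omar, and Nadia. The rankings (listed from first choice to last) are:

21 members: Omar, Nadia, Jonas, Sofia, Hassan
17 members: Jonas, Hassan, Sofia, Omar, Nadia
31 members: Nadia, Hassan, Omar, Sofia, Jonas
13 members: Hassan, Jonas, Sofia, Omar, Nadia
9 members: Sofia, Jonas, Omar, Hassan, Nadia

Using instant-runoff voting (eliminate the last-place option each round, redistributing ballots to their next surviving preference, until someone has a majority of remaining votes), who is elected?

Nadia

Round 1: Sofia 9, Hassan 13, Jonas 17, Omar 21, Nadia 31. Eliminate Sofia.
Round 2: Hassan 13, Jonas 26, Omar 21, Nadia 31. Eliminate Hassan.
Round 3: Jonas 39, Omar 21, Nadia 31. Eliminate Omar.
Round 4: Jonas 39, Nadia 52. Nadia has a majority.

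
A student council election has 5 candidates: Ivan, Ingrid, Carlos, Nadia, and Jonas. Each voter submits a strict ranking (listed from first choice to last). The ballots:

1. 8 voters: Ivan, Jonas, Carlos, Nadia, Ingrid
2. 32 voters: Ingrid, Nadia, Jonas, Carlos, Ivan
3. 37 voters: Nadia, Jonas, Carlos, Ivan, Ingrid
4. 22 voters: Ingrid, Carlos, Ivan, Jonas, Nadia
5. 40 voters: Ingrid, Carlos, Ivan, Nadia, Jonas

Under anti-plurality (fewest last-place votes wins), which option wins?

Last-place votes: Ivan 32, Ingrid 45, Carlos 0, Nadia 22, Jonas 40.
Carlos is ranked last by the fewest voters, so Carlos wins.

Carlos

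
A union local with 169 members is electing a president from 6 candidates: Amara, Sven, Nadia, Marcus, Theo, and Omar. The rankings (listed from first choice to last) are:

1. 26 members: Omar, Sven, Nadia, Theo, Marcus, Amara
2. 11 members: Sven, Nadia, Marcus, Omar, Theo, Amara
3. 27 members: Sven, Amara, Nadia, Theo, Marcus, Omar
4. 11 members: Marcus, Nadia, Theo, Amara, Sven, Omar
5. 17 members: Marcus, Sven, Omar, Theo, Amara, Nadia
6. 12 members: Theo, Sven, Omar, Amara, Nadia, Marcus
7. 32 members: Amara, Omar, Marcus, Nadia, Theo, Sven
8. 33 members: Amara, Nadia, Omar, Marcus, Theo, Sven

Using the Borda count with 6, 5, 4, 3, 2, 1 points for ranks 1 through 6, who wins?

Amara: 26·1 + 11·1 + 27·5 + 11·3 + 17·2 + 12·3 + 32·6 + 33·6 = 665
Sven: 26·5 + 11·6 + 27·6 + 11·2 + 17·5 + 12·5 + 32·1 + 33·1 = 590
Nadia: 26·4 + 11·5 + 27·4 + 11·5 + 17·1 + 12·2 + 32·3 + 33·5 = 624
Marcus: 26·2 + 11·4 + 27·2 + 11·6 + 17·6 + 12·1 + 32·4 + 33·3 = 557
Theo: 26·3 + 11·2 + 27·3 + 11·4 + 17·3 + 12·6 + 32·2 + 33·2 = 478
Omar: 26·6 + 11·3 + 27·1 + 11·1 + 17·4 + 12·4 + 32·5 + 33·4 = 635
Amara has the highest Borda score (665).

Amara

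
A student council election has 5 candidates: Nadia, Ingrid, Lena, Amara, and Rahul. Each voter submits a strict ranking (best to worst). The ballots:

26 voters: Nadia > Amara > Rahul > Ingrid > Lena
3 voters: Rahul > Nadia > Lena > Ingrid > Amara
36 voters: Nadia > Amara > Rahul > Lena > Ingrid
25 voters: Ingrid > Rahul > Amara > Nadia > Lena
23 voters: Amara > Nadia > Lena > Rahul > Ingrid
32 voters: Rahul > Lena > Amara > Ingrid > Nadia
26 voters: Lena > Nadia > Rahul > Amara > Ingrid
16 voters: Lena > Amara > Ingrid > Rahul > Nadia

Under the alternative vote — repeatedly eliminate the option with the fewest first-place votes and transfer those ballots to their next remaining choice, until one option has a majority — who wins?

Nadia

Round 1: Nadia 62, Ingrid 25, Lena 42, Amara 23, Rahul 35. Eliminate Amara.
Round 2: Nadia 85, Ingrid 25, Lena 42, Rahul 35. Eliminate Ingrid.
Round 3: Nadia 85, Lena 42, Rahul 60. Eliminate Lena.
Round 4: Nadia 111, Rahul 76. Nadia has a majority.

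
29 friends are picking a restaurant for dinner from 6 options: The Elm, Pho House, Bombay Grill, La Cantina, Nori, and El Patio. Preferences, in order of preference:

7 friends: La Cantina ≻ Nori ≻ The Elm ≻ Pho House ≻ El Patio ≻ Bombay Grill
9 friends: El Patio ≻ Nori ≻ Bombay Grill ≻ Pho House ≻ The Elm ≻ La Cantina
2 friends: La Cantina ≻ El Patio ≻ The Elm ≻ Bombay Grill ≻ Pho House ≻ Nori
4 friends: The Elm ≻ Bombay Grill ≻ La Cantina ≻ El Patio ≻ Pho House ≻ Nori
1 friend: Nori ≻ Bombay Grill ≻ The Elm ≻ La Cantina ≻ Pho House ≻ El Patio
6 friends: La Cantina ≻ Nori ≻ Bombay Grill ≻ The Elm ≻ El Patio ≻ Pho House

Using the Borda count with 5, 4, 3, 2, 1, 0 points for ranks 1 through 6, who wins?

Nori

The Elm: 7·3 + 9·1 + 2·3 + 4·5 + 1·3 + 6·2 = 71
Pho House: 7·2 + 9·2 + 2·1 + 4·1 + 1·1 + 6·0 = 39
Bombay Grill: 7·0 + 9·3 + 2·2 + 4·4 + 1·4 + 6·3 = 69
La Cantina: 7·5 + 9·0 + 2·5 + 4·3 + 1·2 + 6·5 = 89
Nori: 7·4 + 9·4 + 2·0 + 4·0 + 1·5 + 6·4 = 93
El Patio: 7·1 + 9·5 + 2·4 + 4·2 + 1·0 + 6·1 = 74
Nori has the highest Borda score (93).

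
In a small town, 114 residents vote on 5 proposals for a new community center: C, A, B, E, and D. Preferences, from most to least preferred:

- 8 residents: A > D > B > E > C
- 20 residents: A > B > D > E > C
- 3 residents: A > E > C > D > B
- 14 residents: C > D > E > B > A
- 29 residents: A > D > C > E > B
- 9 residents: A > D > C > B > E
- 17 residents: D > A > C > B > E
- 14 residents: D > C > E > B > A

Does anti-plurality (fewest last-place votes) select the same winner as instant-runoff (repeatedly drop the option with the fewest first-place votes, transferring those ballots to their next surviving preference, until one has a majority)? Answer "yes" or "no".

no

Anti-plurality — last-place votes: C 28, A 28, B 32, E 26, D 0. Winner: D.
Instant-runoff — R1 C 14, A 69, B 0, E 0, D 31 (A winner). Winner: A.
The two methods disagree.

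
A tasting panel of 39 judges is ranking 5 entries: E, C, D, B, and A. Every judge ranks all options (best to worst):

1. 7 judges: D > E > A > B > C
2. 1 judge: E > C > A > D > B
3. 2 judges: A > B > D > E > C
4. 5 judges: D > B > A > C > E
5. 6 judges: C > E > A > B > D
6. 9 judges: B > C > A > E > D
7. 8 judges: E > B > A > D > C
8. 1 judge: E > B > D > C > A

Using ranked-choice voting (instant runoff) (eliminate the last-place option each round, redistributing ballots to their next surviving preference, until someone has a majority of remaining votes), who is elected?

Round 1: E 10, C 6, D 12, B 9, A 2. Eliminate A.
Round 2: E 10, C 6, D 12, B 11. Eliminate C.
Round 3: E 16, D 12, B 11. Eliminate B.
Round 4: E 25, D 14. E has a majority.

E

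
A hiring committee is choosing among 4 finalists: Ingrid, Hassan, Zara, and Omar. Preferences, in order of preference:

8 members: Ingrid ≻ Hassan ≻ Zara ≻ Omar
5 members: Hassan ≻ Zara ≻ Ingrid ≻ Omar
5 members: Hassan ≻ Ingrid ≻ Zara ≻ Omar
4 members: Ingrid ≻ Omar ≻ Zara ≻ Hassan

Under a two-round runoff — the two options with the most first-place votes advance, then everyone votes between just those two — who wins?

Ingrid

Round 1 first-place votes: Ingrid 12, Hassan 10, Zara 0, Omar 0.
Ingrid and Hassan advance.
Runoff: Ingrid is preferred to Hassan by 12 voters; Hassan by 10.
Ingrid wins the runoff.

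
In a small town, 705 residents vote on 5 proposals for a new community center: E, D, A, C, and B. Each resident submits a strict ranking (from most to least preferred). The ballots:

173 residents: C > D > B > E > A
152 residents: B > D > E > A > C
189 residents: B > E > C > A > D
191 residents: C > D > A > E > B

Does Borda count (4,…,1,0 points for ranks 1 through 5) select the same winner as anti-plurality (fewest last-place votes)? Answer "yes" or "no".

Borda — scores: E 1235, D 1548, A 723, C 1834, B 1710. Winner: C.
Anti-plurality — last-place votes: E 0, D 189, A 173, C 152, B 191. Winner: E.
The two methods disagree.

no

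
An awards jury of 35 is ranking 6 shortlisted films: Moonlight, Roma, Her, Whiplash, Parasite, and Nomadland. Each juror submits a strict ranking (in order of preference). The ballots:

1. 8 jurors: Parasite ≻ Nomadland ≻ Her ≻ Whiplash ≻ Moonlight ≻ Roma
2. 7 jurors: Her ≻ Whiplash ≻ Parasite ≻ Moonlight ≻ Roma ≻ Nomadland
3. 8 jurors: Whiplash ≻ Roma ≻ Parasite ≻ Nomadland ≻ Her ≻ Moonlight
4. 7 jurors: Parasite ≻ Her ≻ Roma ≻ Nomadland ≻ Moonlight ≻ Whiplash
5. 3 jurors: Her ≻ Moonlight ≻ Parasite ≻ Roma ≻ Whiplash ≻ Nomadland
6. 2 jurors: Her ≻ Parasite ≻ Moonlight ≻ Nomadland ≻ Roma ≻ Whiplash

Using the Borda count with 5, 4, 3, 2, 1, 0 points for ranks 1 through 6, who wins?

Parasite

Moonlight: 8·1 + 7·2 + 8·0 + 7·1 + 3·4 + 2·3 = 47
Roma: 8·0 + 7·1 + 8·4 + 7·3 + 3·2 + 2·1 = 68
Her: 8·3 + 7·5 + 8·1 + 7·4 + 3·5 + 2·5 = 120
Whiplash: 8·2 + 7·4 + 8·5 + 7·0 + 3·1 + 2·0 = 87
Parasite: 8·5 + 7·3 + 8·3 + 7·5 + 3·3 + 2·4 = 137
Nomadland: 8·4 + 7·0 + 8·2 + 7·2 + 3·0 + 2·2 = 66
Parasite has the highest Borda score (137).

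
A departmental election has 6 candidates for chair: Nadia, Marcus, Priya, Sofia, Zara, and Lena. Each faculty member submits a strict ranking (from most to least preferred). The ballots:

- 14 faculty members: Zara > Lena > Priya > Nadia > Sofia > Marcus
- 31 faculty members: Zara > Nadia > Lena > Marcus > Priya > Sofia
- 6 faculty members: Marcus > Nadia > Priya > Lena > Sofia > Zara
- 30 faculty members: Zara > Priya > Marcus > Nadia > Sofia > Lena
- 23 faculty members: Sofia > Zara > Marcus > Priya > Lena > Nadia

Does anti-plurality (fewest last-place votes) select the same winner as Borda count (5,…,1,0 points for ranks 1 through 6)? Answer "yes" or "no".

no

Anti-plurality — last-place votes: Nadia 23, Marcus 14, Priya 0, Sofia 31, Zara 6, Lena 30. Winner: Priya.
Borda — scores: Nadia 236, Marcus 251, Priya 257, Sofia 165, Zara 467, Lena 184. Winner: Zara.
The two methods disagree.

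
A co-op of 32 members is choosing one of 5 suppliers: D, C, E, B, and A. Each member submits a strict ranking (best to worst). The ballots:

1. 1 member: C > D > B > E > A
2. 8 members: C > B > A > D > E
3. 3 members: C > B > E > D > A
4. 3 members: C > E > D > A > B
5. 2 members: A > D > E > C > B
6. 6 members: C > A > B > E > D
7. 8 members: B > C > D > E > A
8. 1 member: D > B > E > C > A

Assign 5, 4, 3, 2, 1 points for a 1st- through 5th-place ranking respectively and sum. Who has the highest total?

C

D: 1·4 + 8·2 + 3·2 + 3·3 + 2·4 + 6·1 + 8·3 + 1·5 = 78
C: 1·5 + 8·5 + 3·5 + 3·5 + 2·2 + 6·5 + 8·4 + 1·2 = 143
E: 1·2 + 8·1 + 3·3 + 3·4 + 2·3 + 6·2 + 8·2 + 1·3 = 68
B: 1·3 + 8·4 + 3·4 + 3·1 + 2·1 + 6·3 + 8·5 + 1·4 = 114
A: 1·1 + 8·3 + 3·1 + 3·2 + 2·5 + 6·4 + 8·1 + 1·1 = 77
C has the highest Borda score (143).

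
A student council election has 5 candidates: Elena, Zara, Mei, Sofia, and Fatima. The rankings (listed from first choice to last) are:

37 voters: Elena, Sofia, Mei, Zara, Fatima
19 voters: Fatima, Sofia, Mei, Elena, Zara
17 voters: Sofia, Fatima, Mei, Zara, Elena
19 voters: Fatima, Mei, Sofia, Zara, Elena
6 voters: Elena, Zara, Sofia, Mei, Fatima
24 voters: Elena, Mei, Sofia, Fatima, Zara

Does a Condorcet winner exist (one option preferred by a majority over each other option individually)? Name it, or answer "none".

Elena vs Zara: 86–36 for Elena.
Elena vs Mei: 67–55 for Elena.
Elena vs Sofia: 67–55 for Elena.
Elena vs Fatima: 67–55 for Elena.
Elena beats every other option head-to-head.

Elena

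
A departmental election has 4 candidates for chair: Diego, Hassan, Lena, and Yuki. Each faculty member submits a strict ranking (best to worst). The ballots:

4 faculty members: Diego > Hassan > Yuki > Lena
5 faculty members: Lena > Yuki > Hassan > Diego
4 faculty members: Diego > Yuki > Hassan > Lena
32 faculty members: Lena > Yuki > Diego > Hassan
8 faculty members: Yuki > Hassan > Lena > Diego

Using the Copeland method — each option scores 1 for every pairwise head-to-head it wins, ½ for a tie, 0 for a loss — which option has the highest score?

Diego: beats Hassan; loses to Lena and Yuki → score 1.
Hassan: loses to Diego, Lena, and Yuki → score 0.
Lena: beats Diego, Hassan, and Yuki → score 3.
Yuki: beats Diego and Hassan; loses to Lena → score 2.
Lena has the best pairwise record.

Lena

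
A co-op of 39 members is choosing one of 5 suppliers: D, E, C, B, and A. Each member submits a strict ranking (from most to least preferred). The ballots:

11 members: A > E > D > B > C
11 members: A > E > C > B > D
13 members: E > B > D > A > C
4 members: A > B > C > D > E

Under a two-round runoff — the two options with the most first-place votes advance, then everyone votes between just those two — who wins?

A

Round 1 first-place votes: D 0, E 13, C 0, B 0, A 26.
A and E advance.
Runoff: A is preferred to E by 26 voters; E by 13.
A wins the runoff.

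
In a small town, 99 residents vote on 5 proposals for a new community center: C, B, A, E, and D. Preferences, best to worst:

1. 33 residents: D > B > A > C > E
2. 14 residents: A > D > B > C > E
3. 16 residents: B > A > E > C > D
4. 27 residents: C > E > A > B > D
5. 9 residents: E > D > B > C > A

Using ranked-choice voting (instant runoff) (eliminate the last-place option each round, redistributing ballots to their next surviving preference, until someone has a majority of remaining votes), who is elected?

Round 1: C 27, B 16, A 14, E 9, D 33. Eliminate E.
Round 2: C 27, B 16, A 14, D 42. Eliminate A.
Round 3: C 27, B 16, D 56. D has a majority.

D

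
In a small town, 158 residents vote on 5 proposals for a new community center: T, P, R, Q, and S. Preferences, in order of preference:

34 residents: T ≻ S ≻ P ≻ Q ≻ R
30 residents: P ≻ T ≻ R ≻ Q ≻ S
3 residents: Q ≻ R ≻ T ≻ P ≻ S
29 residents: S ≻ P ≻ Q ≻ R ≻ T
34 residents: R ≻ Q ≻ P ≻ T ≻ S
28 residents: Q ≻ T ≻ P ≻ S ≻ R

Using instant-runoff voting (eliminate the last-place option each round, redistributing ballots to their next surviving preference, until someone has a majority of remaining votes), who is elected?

P

Round 1: T 34, P 30, R 34, Q 31, S 29. Eliminate S.
Round 2: T 34, P 59, R 34, Q 31. Eliminate Q.
Round 3: T 62, P 59, R 37. Eliminate R.
Round 4: T 65, P 93. P has a majority.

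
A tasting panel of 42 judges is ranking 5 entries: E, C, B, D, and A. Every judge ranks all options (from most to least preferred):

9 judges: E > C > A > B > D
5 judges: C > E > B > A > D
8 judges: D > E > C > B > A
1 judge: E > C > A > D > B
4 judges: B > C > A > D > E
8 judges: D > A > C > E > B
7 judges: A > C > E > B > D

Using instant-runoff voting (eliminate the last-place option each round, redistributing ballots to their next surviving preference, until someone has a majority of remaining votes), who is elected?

C

Round 1: E 10, C 5, B 4, D 16, A 7. Eliminate B.
Round 2: E 10, C 9, D 16, A 7. Eliminate A.
Round 3: E 10, C 16, D 16. Eliminate E.
Round 4: C 26, D 16. C has a majority.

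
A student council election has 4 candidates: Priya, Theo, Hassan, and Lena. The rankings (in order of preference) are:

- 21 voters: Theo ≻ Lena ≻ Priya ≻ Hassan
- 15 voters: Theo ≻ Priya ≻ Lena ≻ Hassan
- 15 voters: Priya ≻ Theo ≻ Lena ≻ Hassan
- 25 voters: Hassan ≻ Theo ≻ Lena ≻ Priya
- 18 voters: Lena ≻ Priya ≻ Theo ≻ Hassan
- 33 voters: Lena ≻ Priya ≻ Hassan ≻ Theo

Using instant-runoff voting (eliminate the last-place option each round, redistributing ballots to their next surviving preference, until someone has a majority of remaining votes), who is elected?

Round 1: Priya 15, Theo 36, Hassan 25, Lena 51. Eliminate Priya.
Round 2: Theo 51, Hassan 25, Lena 51. Eliminate Hassan.
Round 3: Theo 76, Lena 51. Theo has a majority.

Theo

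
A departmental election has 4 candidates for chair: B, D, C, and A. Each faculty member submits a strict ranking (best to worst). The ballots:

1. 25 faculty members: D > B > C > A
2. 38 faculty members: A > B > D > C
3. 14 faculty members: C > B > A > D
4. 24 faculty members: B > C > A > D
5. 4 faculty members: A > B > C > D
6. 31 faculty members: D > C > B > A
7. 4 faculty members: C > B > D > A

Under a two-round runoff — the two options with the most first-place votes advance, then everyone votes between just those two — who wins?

Round 1 first-place votes: B 24, D 56, C 18, A 42.
D and A advance.
Runoff: D is preferred to A by 60 voters; A by 80.
A wins the runoff.

A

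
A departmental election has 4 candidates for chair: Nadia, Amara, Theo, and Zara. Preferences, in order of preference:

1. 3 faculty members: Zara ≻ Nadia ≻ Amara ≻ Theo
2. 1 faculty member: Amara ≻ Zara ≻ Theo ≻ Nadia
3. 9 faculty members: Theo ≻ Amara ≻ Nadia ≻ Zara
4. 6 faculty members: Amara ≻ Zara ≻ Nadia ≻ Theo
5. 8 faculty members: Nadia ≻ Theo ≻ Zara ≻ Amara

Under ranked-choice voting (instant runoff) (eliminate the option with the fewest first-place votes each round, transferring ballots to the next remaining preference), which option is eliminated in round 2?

Amara

Round 1: Nadia 8, Amara 7, Theo 9, Zara 3. Eliminate Zara.
Round 2: Nadia 11, Amara 7, Theo 9. Eliminate Amara.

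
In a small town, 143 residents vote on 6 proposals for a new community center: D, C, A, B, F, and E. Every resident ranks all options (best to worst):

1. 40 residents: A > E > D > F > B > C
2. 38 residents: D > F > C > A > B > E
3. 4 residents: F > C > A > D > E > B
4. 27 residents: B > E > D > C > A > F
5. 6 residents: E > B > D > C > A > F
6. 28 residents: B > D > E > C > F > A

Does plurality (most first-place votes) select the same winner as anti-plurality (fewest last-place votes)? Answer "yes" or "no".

Plurality — first-place votes: D 38, C 0, A 40, B 55, F 4, E 6. Winner: B.
Anti-plurality — last-place votes: D 0, C 40, A 28, B 4, F 33, E 38. Winner: D.
The two methods disagree.

no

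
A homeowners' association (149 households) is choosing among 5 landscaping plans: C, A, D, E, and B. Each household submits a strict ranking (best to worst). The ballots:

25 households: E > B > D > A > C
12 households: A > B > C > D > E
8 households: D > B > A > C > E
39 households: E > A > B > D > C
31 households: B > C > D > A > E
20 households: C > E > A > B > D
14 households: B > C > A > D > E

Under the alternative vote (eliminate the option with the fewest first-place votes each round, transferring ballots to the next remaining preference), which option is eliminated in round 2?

Round 1: C 20, A 12, D 8, E 64, B 45. Eliminate D.
Round 2: C 20, A 12, E 64, B 53. Eliminate A.

A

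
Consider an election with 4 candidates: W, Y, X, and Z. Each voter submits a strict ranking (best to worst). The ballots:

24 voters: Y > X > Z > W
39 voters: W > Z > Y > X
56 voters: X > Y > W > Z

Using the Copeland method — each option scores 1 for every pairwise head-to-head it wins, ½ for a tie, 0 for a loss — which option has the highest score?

Y

W: beats Z; loses to Y and X → score 1.
Y: beats W, X, and Z → score 3.
X: beats W and Z; loses to Y → score 2.
Z: loses to W, Y, and X → score 0.
Y has the best pairwise record.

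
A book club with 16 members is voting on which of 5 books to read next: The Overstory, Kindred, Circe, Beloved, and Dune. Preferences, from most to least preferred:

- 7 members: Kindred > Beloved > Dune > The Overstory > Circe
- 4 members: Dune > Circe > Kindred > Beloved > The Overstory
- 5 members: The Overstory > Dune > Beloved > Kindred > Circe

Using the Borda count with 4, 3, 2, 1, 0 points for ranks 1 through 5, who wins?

Dune

The Overstory: 7·1 + 4·0 + 5·4 = 27
Kindred: 7·4 + 4·2 + 5·1 = 41
Circe: 7·0 + 4·3 + 5·0 = 12
Beloved: 7·3 + 4·1 + 5·2 = 35
Dune: 7·2 + 4·4 + 5·3 = 45
Dune has the highest Borda score (45).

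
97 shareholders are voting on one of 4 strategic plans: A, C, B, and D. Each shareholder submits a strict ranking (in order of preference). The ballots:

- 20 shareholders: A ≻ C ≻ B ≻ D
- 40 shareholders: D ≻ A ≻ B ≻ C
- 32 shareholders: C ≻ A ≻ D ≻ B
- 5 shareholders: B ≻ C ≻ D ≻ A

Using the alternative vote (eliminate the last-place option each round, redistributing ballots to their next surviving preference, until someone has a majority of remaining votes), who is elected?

Round 1: A 20, C 32, B 5, D 40. Eliminate B.
Round 2: A 20, C 37, D 40. Eliminate A.
Round 3: C 57, D 40. C has a majority.

C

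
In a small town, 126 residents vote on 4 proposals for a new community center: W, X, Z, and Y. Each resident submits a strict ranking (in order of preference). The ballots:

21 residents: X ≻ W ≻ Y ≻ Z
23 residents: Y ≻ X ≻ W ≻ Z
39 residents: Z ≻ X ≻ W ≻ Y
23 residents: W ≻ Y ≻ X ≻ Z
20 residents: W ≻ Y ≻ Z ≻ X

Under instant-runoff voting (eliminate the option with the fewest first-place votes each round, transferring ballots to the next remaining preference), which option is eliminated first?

X

Round 1: W 43, X 21, Z 39, Y 23. Eliminate X.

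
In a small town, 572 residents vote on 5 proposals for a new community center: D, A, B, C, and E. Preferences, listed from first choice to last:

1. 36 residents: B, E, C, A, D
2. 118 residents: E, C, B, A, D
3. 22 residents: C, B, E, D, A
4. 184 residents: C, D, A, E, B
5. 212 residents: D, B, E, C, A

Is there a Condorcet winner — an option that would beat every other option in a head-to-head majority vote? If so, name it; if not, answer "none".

Checking pairwise contests:
C beats D 360–212.
D beats A 418–154.
D beats B 396–176.
E beats C 366–206.
D beats E 396–176.
Every option loses at least one head-to-head, so there is no Condorcet winner.

none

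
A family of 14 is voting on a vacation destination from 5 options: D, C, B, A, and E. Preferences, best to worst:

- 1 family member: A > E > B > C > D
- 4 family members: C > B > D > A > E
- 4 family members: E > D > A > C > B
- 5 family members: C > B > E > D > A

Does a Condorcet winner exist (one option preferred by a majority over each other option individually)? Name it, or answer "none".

C vs D: 10–4 for C.
C vs B: 13–1 for C.
C vs A: 9–5 for C.
C vs E: 9–5 for C.
C beats every other option head-to-head.

C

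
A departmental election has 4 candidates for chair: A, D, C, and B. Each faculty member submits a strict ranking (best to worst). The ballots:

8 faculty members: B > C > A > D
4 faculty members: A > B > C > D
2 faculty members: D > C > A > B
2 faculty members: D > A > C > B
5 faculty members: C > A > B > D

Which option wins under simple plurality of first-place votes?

First-place votes: A 4, D 4, C 5, B 8.
B has the most first-place votes.

B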